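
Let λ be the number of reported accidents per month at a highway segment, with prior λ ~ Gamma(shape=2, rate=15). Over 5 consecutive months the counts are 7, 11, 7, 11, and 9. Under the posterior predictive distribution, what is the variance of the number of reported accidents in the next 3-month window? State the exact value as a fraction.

3243/400

Total count: 7 + 11 + 7 + 11 + 9 = 45.
Total exposure: 5 months.
The Gamma prior is conjugate for the Poisson rate, so λ | data ~ Gamma(2+45, 15+5) = Gamma(47, 20).
The posterior predictive for a window of length T is Negative Binomial with variance T·α'·(β'+T)/β'² = 3·47·23/400 = 3243/400.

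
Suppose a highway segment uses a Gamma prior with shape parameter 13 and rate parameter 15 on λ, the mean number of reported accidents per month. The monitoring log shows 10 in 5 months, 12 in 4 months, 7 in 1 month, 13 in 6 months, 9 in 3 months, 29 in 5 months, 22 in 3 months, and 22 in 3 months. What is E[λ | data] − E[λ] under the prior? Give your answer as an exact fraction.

Total count: 10 + 12 + 7 + 13 + 9 + 29 + 22 + 22 = 124.
Total exposure: 5 + 4 + 1 + 6 + 3 + 5 + 3 + 3 = 30 months.
Posterior: α' = 13 + 124 = 137, β' = 15 + 30 = 45.
Posterior mean = 137/45 = 137/45; prior mean = 13/15 = 13/15. Difference = 137/45 − 13/15 = 98/45.

98/45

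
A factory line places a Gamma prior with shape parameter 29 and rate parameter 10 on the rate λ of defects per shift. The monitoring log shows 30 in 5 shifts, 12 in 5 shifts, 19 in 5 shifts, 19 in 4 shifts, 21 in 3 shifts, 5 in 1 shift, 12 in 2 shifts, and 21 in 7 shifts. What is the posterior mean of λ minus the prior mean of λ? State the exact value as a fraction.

Total count: 30 + 12 + 19 + 19 + 21 + 5 + 12 + 21 = 139.
Total exposure: 5 + 5 + 5 + 4 + 3 + 1 + 2 + 7 = 32 shifts.
Conjugate update: add total count to the shape and total exposure to the rate, giving Gamma(168, 42).
Posterior mean = 168/42 = 4; prior mean = 29/10 = 29/10. Difference = 4 − 29/10 = 11/10.

11/10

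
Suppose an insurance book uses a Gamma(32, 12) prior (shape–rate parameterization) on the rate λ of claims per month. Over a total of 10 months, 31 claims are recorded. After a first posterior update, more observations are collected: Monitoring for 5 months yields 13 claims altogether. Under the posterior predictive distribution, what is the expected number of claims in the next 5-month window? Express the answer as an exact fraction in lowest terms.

Total count 31 over total exposure 10 months.
After the first batch: Gamma(32 + 31, 12 + 10) = Gamma(63, 22).
Total count 13 over total exposure 5 months.
After the second batch: Gamma(63 + 13, 22 + 5) = Gamma(76, 27).
Predictive mean over a 5-month window = T·E[λ|data] = 5·76/27 = 380/27.

380/27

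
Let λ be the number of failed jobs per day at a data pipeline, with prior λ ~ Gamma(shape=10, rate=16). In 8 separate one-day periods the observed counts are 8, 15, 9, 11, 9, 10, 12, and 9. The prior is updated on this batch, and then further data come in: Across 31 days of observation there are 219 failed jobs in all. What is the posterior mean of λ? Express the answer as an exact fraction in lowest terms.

312/55

Total count: 8 + 15 + 9 + 11 + 9 + 10 + 12 + 9 = 83.
Total exposure: 8 days.
After the first batch: Gamma(10 + 83, 16 + 8) = Gamma(93, 24).
Total count 219 over total exposure 31 days.
After the second batch: Gamma(93 + 219, 24 + 31) = Gamma(312, 55).
Posterior mean = α'/β' = 312/55.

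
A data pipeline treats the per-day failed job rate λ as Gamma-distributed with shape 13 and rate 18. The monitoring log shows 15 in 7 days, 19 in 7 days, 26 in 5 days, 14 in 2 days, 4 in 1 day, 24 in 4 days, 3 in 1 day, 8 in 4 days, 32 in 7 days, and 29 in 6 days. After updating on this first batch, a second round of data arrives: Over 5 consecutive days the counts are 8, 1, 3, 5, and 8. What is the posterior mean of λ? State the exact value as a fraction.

212/67

Total count: 15 + 19 + 26 + 14 + 4 + 24 + 3 + 8 + 32 + 29 = 174.
Total exposure: 7 + 7 + 5 + 2 + 1 + 4 + 1 + 4 + 7 + 6 = 44 days.
After the first batch: Gamma(13 + 174, 18 + 44) = Gamma(187, 62).
Total count: 8 + 1 + 3 + 5 + 8 = 25.
Total exposure: 5 days.
After the second batch: Gamma(187 + 25, 62 + 5) = Gamma(212, 67).
Posterior mean = α'/β' = 212/67.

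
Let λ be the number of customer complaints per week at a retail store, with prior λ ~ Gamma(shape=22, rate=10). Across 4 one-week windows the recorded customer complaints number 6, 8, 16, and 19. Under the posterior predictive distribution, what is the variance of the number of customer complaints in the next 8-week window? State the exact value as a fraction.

Total count: 6 + 8 + 16 + 19 = 49.
Total exposure: 4 weeks.
By Gamma–Poisson conjugacy, the posterior is Gamma(α + Σx, β + Σt) = Gamma(22 + 49, 10 + 4) = Gamma(71, 14).
The posterior predictive for a window of length T is Negative Binomial with variance T·α'·(β'+T)/β'² = 8·71·22/196 = 3124/49.

3124/49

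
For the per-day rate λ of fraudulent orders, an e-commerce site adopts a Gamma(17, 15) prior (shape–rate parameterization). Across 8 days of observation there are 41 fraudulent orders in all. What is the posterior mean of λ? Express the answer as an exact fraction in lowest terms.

58/23

Total count 41 over total exposure 8 days.
Posterior: α' = 17 + 41 = 58, β' = 15 + 8 = 23.
Posterior mean = α'/β' = 58/23.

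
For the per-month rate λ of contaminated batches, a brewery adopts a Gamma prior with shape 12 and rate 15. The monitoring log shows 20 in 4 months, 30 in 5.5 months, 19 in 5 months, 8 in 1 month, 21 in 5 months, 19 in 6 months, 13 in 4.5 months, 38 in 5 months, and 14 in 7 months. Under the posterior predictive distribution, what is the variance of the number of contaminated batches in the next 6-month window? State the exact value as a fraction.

Total count: 20 + 30 + 19 + 8 + 21 + 19 + 13 + 38 + 14 = 182.
Total exposure: 4 + 5.5 + 5 + 1 + 5 + 6 + 4.5 + 5 + 7 = 43 months.
Gamma(α, β) with Poisson data over total exposure Σt gives posterior Gamma(α+Σx, β+Σt) = Gamma(194, 58).
The posterior predictive for a window of length T is Negative Binomial with variance T·α'·(β'+T)/β'² = 6·194·64/3364 = 18624/841.

18624/841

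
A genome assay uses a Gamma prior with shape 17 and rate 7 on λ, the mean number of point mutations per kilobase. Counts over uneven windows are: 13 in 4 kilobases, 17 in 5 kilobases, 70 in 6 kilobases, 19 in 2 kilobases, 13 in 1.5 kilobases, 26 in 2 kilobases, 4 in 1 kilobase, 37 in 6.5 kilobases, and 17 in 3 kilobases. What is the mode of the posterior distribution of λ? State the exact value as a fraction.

116/19

Total count: 13 + 17 + 70 + 19 + 13 + 26 + 4 + 37 + 17 = 216.
Total exposure: 4 + 5 + 6 + 2 + 1.5 + 2 + 1 + 6.5 + 3 = 31 kilobases.
By Gamma–Poisson conjugacy, the posterior is Gamma(α + Σx, β + Σt) = Gamma(17 + 216, 7 + 31) = Gamma(233, 38).
Posterior mode = (α'−1)/β' = 232/38 = 116/19.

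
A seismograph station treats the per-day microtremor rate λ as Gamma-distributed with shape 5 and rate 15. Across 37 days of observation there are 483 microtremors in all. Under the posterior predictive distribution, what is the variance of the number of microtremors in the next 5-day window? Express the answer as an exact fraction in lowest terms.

17385/338

Total count 483 over total exposure 37 days.
By Gamma–Poisson conjugacy, the posterior is Gamma(α + Σx, β + Σt) = Gamma(5 + 483, 15 + 37) = Gamma(488, 52).
The posterior predictive for a window of length T is Negative Binomial with variance T·α'·(β'+T)/β'² = 5·488·57/2704 = 17385/338.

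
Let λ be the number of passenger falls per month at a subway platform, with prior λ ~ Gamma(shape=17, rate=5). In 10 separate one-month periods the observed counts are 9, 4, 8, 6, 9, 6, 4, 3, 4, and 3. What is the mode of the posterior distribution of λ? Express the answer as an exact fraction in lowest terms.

Total count: 9 + 4 + 8 + 6 + 9 + 6 + 4 + 3 + 4 + 3 = 56.
Total exposure: 10 months.
Conjugate update: add total count to the shape and total exposure to the rate, giving Gamma(73, 15).
Posterior mode = (α'−1)/β' = 72/15 = 24/5.

24/5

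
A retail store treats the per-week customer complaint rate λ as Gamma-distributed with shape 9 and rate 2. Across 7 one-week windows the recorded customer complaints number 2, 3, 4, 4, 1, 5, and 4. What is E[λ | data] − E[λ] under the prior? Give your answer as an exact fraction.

-17/18

Total count: 2 + 3 + 4 + 4 + 1 + 5 + 4 = 23.
Total exposure: 7 weeks.
Conjugate update: add total count to the shape and total exposure to the rate, giving Gamma(32, 9).
Posterior mean = 32/9 = 32/9; prior mean = 9/2 = 9/2. Difference = 32/9 − 9/2 = -17/18.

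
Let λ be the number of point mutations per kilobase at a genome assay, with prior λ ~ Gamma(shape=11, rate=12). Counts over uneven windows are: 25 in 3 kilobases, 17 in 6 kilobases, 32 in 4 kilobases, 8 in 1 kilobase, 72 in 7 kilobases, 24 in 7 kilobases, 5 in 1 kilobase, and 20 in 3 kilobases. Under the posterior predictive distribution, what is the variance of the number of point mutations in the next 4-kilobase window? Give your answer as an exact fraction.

2568/121

Total count: 25 + 17 + 32 + 8 + 72 + 24 + 5 + 20 = 203.
Total exposure: 3 + 6 + 4 + 1 + 7 + 7 + 1 + 3 = 32 kilobases.
Conjugate update: add total count to the shape and total exposure to the rate, giving Gamma(214, 44).
The posterior predictive for a window of length T is Negative Binomial with variance T·α'·(β'+T)/β'² = 4·214·48/1936 = 2568/121.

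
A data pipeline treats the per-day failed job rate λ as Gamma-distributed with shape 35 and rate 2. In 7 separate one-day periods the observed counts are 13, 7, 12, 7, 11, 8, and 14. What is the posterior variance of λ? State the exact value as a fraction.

107/81

Total count: 13 + 7 + 12 + 7 + 11 + 8 + 14 = 72.
Total exposure: 7 days.
Conjugate update: add total count to the shape and total exposure to the rate, giving Gamma(107, 9).
Posterior variance = α'/β'² = 107/81.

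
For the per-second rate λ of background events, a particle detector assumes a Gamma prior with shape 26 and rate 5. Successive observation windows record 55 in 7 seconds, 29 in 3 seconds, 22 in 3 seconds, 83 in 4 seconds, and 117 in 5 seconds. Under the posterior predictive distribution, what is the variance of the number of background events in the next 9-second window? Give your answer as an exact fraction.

1328/9

Total count: 55 + 29 + 22 + 83 + 117 = 306.
Total exposure: 7 + 3 + 3 + 4 + 5 = 22 seconds.
The Gamma prior is conjugate for the Poisson rate, so λ | data ~ Gamma(26+306, 5+22) = Gamma(332, 27).
The posterior predictive for a window of length T is Negative Binomial with variance T·α'·(β'+T)/β'² = 9·332·36/729 = 1328/9.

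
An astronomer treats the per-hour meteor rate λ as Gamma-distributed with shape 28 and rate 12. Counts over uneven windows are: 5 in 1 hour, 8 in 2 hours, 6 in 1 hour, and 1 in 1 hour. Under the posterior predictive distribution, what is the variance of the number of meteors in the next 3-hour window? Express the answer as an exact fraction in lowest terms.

2880/289

Total count: 5 + 8 + 6 + 1 = 20.
Total exposure: 1 + 2 + 1 + 1 = 5 hours.
Conjugate update: add total count to the shape and total exposure to the rate, giving Gamma(48, 17).
The posterior predictive for a window of length T is Negative Binomial with variance T·α'·(β'+T)/β'² = 3·48·20/289 = 2880/289.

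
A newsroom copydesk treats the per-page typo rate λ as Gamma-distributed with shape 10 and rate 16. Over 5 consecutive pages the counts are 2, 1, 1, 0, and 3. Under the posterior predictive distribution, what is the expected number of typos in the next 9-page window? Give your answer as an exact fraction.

51/7

Total count: 2 + 1 + 1 + 0 + 3 = 7.
Total exposure: 5 pages.
Conjugate update: add total count to the shape and total exposure to the rate, giving Gamma(17, 21).
Predictive mean over a 9-page window = T·E[λ|data] = 9·17/21 = 51/7.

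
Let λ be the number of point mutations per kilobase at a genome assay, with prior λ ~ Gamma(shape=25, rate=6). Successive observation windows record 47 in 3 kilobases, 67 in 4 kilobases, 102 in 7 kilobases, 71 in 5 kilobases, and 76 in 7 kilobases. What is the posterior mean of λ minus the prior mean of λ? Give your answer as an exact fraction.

Total count: 47 + 67 + 102 + 71 + 76 = 363.
Total exposure: 3 + 4 + 7 + 5 + 7 = 26 kilobases.
Conjugate update: add total count to the shape and total exposure to the rate, giving Gamma(388, 32).
Posterior mean = 388/32 = 97/8; prior mean = 25/6 = 25/6. Difference = 97/8 − 25/6 = 191/24.

191/24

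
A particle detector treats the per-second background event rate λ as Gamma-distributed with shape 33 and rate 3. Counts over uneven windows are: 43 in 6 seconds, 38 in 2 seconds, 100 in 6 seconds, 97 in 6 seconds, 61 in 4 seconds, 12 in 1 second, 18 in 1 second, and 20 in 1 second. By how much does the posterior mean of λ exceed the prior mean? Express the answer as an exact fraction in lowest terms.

Total count: 43 + 38 + 100 + 97 + 61 + 12 + 18 + 20 = 389.
Total exposure: 6 + 2 + 6 + 6 + 4 + 1 + 1 + 1 = 27 seconds.
Conjugate update: add total count to the shape and total exposure to the rate, giving Gamma(422, 30).
Posterior mean = 422/30 = 211/15; prior mean = 33/3 = 11. Difference = 211/15 − 11 = 46/15.

46/15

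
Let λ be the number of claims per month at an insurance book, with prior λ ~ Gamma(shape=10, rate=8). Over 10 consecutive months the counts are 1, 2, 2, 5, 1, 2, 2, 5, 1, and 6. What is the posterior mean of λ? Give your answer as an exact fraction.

Total count: 1 + 2 + 2 + 5 + 1 + 2 + 2 + 5 + 1 + 6 = 27.
Total exposure: 10 months.
By Gamma–Poisson conjugacy, the posterior is Gamma(α + Σx, β + Σt) = Gamma(10 + 27, 8 + 10) = Gamma(37, 18).
Posterior mean = α'/β' = 37/18.

37/18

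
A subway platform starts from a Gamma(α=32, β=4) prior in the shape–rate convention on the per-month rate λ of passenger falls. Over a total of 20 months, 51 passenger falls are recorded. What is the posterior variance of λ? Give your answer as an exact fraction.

Total count 51 over total exposure 20 months.
By Gamma–Poisson conjugacy, the posterior is Gamma(α + Σx, β + Σt) = Gamma(32 + 51, 4 + 20) = Gamma(83, 24).
Posterior variance = α'/β'² = 83/576.

83/576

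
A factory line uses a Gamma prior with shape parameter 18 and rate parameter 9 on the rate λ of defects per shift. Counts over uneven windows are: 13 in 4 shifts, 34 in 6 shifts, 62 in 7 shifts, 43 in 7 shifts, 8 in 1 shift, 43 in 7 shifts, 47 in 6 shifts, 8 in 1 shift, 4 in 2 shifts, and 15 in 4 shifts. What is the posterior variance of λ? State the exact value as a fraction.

Total count: 13 + 34 + 62 + 43 + 8 + 43 + 47 + 8 + 4 + 15 = 277.
Total exposure: 4 + 6 + 7 + 7 + 1 + 7 + 6 + 1 + 2 + 4 = 45 shifts.
Posterior: α' = 18 + 277 = 295, β' = 9 + 45 = 54.
Posterior variance = α'/β'² = 295/2916.

295/2916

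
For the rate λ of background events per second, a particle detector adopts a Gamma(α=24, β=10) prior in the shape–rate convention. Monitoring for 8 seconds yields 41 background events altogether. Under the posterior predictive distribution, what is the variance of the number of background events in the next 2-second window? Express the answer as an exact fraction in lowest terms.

Total count 41 over total exposure 8 seconds.
Gamma(α, β) with Poisson data over total exposure Σt gives posterior Gamma(α+Σx, β+Σt) = Gamma(65, 18).
The posterior predictive for a window of length T is Negative Binomial with variance T·α'·(β'+T)/β'² = 2·65·20/324 = 650/81.

650/81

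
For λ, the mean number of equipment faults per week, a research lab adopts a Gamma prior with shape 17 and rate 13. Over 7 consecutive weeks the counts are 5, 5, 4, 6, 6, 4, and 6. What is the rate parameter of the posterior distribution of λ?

20

Total count: 5 + 5 + 4 + 6 + 6 + 4 + 6 = 36.
Total exposure: 7 weeks.
By Gamma–Poisson conjugacy, the posterior is Gamma(α + Σx, β + Σt) = Gamma(17 + 36, 13 + 7) = Gamma(53, 20).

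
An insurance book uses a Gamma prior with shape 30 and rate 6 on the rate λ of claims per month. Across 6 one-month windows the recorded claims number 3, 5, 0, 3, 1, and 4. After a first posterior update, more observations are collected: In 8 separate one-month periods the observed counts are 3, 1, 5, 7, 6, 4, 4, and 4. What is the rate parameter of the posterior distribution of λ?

20

Total count: 3 + 5 + 0 + 3 + 1 + 4 = 16.
Total exposure: 6 months.
After the first batch: Gamma(30 + 16, 6 + 6) = Gamma(46, 12).
Total count: 3 + 1 + 5 + 7 + 6 + 4 + 4 + 4 = 34.
Total exposure: 8 months.
After the second batch: Gamma(46 + 34, 12 + 8) = Gamma(80, 20).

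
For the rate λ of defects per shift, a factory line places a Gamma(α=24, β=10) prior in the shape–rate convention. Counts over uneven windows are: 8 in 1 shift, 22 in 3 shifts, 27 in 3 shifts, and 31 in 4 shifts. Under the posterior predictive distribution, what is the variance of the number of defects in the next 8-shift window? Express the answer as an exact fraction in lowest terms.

3712/63

Total count: 8 + 22 + 27 + 31 = 88.
Total exposure: 1 + 3 + 3 + 4 = 11 shifts.
Posterior: α' = 24 + 88 = 112, β' = 10 + 11 = 21.
The posterior predictive for a window of length T is Negative Binomial with variance T·α'·(β'+T)/β'² = 8·112·29/441 = 3712/63.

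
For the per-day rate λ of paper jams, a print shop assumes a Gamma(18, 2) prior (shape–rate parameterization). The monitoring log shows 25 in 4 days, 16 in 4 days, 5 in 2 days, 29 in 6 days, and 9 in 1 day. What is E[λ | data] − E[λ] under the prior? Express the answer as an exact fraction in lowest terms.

-69/19

Total count: 25 + 16 + 5 + 29 + 9 = 84.
Total exposure: 4 + 4 + 2 + 6 + 1 = 17 days.
Conjugate update: add total count to the shape and total exposure to the rate, giving Gamma(102, 19).
Posterior mean = 102/19 = 102/19; prior mean = 18/2 = 9. Difference = 102/19 − 9 = -69/19.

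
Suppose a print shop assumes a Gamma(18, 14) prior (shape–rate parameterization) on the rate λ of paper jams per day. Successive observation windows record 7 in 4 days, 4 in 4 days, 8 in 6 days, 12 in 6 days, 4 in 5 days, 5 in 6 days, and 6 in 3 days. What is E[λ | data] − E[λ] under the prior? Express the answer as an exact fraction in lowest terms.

Total count: 7 + 4 + 8 + 12 + 4 + 5 + 6 = 46.
Total exposure: 4 + 4 + 6 + 6 + 5 + 6 + 3 = 34 days.
Posterior: α' = 18 + 46 = 64, β' = 14 + 34 = 48.
Posterior mean = 64/48 = 4/3; prior mean = 18/14 = 9/7. Difference = 4/3 − 9/7 = 1/21.

1/21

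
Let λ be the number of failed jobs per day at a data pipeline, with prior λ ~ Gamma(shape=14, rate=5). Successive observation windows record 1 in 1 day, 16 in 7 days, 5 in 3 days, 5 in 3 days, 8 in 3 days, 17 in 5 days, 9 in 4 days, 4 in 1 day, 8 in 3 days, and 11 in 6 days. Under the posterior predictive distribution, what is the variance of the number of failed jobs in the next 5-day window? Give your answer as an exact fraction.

22540/1681

Total count: 1 + 16 + 5 + 5 + 8 + 17 + 9 + 4 + 8 + 11 = 84.
Total exposure: 1 + 7 + 3 + 3 + 3 + 5 + 4 + 1 + 3 + 6 = 36 days.
By Gamma–Poisson conjugacy, the posterior is Gamma(α + Σx, β + Σt) = Gamma(14 + 84, 5 + 36) = Gamma(98, 41).
The posterior predictive for a window of length T is Negative Binomial with variance T·α'·(β'+T)/β'² = 5·98·46/1681 = 22540/1681.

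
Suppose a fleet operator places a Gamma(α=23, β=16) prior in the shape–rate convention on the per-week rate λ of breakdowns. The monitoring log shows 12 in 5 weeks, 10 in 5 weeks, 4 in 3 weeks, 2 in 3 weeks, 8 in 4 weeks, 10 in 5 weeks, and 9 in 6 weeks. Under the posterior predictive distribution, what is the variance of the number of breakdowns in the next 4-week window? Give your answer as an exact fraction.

15912/2209

Total count: 12 + 10 + 4 + 2 + 8 + 10 + 9 = 55.
Total exposure: 5 + 5 + 3 + 3 + 4 + 5 + 6 = 31 weeks.
By Gamma–Poisson conjugacy, the posterior is Gamma(α + Σx, β + Σt) = Gamma(23 + 55, 16 + 31) = Gamma(78, 47).
The posterior predictive for a window of length T is Negative Binomial with variance T·α'·(β'+T)/β'² = 4·78·51/2209 = 15912/2209.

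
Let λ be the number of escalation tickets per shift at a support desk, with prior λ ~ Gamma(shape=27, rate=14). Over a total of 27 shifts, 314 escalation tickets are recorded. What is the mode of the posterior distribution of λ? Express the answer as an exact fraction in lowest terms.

Total count 314 over total exposure 27 shifts.
The Gamma prior is conjugate for the Poisson rate, so λ | data ~ Gamma(27+314, 14+27) = Gamma(341, 41).
Posterior mode = (α'−1)/β' = 340/41.

340/41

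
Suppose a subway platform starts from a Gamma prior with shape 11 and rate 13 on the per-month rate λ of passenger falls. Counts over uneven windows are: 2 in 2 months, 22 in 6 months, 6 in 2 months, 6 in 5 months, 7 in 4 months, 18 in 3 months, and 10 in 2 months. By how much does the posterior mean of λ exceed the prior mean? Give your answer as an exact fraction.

Total count: 2 + 22 + 6 + 6 + 7 + 18 + 10 = 71.
Total exposure: 2 + 6 + 2 + 5 + 4 + 3 + 2 = 24 months.
Conjugate update: add total count to the shape and total exposure to the rate, giving Gamma(82, 37).
Posterior mean = 82/37 = 82/37; prior mean = 11/13 = 11/13. Difference = 82/37 − 11/13 = 659/481.

659/481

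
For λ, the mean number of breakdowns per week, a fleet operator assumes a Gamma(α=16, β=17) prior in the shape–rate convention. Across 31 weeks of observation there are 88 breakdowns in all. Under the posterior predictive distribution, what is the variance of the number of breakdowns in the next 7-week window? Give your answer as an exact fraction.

5005/288

Total count 88 over total exposure 31 weeks.
Posterior: α' = 16 + 88 = 104, β' = 17 + 31 = 48.
The posterior predictive for a window of length T is Negative Binomial with variance T·α'·(β'+T)/β'² = 7·104·55/2304 = 5005/288.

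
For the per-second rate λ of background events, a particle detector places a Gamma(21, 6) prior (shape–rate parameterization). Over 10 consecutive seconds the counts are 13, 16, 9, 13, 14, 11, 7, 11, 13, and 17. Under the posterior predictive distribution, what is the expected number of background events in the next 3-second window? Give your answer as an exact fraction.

Total count: 13 + 16 + 9 + 13 + 14 + 11 + 7 + 11 + 13 + 17 = 124.
Total exposure: 10 seconds.
Conjugate update: add total count to the shape and total exposure to the rate, giving Gamma(145, 16).
Predictive mean over a 3-second window = T·E[λ|data] = 3·145/16 = 435/16.

435/16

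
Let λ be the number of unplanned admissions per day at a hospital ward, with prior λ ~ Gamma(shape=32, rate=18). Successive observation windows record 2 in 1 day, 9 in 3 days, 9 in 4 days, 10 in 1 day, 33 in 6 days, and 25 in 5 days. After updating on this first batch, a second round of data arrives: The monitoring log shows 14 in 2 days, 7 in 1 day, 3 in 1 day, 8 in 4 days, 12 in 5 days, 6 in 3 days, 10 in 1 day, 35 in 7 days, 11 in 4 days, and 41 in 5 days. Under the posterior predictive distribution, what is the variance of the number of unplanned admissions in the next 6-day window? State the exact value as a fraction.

Total count: 2 + 9 + 9 + 10 + 33 + 25 = 88.
Total exposure: 1 + 3 + 4 + 1 + 6 + 5 = 20 days.
After the first batch: Gamma(32 + 88, 18 + 20) = Gamma(120, 38).
Total count: 14 + 7 + 3 + 8 + 12 + 6 + 10 + 35 + 11 + 41 = 147.
Total exposure: 2 + 1 + 1 + 4 + 5 + 3 + 1 + 7 + 4 + 5 = 33 days.
After the second batch: Gamma(120 + 147, 38 + 33) = Gamma(267, 71).
The posterior predictive for a window of length T is Negative Binomial with variance T·α'·(β'+T)/β'² = 6·267·77/5041 = 123354/5041.

123354/5041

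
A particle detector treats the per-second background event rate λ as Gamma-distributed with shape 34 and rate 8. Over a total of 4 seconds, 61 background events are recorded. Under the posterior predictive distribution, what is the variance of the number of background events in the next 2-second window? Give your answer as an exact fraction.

Total count 61 over total exposure 4 seconds.
By Gamma–Poisson conjugacy, the posterior is Gamma(α + Σx, β + Σt) = Gamma(34 + 61, 8 + 4) = Gamma(95, 12).
The posterior predictive for a window of length T is Negative Binomial with variance T·α'·(β'+T)/β'² = 2·95·14/144 = 665/36.

665/36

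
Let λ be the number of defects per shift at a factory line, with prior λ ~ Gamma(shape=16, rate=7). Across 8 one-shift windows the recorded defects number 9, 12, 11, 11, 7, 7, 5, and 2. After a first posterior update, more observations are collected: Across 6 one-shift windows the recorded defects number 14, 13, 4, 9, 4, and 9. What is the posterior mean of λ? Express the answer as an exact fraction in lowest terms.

19/3

Total count: 9 + 12 + 11 + 11 + 7 + 7 + 5 + 2 = 64.
Total exposure: 8 shifts.
After the first batch: Gamma(16 + 64, 7 + 8) = Gamma(80, 15).
Total count: 14 + 13 + 4 + 9 + 4 + 9 = 53.
Total exposure: 6 shifts.
After the second batch: Gamma(80 + 53, 15 + 6) = Gamma(133, 21).
Posterior mean = α'/β' = 133/21 = 19/3.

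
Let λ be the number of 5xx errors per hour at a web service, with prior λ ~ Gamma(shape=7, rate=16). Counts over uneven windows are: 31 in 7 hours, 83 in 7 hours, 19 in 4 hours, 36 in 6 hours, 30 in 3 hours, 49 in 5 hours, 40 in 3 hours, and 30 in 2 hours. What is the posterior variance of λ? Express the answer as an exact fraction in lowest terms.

Total count: 31 + 83 + 19 + 36 + 30 + 49 + 40 + 30 = 318.
Total exposure: 7 + 7 + 4 + 6 + 3 + 5 + 3 + 2 = 37 hours.
Conjugate update: add total count to the shape and total exposure to the rate, giving Gamma(325, 53).
Posterior variance = α'/β'² = 325/2809.

325/2809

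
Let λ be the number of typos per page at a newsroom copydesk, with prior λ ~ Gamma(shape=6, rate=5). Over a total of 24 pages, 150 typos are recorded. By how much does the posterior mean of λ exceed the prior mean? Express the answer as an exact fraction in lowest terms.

606/145

Total count 150 over total exposure 24 pages.
Conjugate update: add total count to the shape and total exposure to the rate, giving Gamma(156, 29).
Posterior mean = 156/29 = 156/29; prior mean = 6/5 = 6/5. Difference = 156/29 − 6/5 = 606/145.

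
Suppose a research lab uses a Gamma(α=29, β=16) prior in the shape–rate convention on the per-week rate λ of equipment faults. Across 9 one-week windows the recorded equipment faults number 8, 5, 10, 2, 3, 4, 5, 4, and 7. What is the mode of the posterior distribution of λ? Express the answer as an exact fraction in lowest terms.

Total count: 8 + 5 + 10 + 2 + 3 + 4 + 5 + 4 + 7 = 48.
Total exposure: 9 weeks.
Gamma(α, β) with Poisson data over total exposure Σt gives posterior Gamma(α+Σx, β+Σt) = Gamma(77, 25).
Posterior mode = (α'−1)/β' = 76/25.

76/25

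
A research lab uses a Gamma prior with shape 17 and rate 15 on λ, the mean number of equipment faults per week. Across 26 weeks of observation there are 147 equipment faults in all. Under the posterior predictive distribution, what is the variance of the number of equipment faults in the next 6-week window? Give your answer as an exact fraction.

Total count 147 over total exposure 26 weeks.
Gamma(α, β) with Poisson data over total exposure Σt gives posterior Gamma(α+Σx, β+Σt) = Gamma(164, 41).
The posterior predictive for a window of length T is Negative Binomial with variance T·α'·(β'+T)/β'² = 6·164·47/1681 = 1128/41.

1128/41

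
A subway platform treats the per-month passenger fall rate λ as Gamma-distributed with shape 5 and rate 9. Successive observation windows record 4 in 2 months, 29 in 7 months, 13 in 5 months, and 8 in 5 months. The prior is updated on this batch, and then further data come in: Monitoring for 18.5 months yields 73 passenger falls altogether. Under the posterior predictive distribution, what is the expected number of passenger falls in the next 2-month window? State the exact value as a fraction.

Total count: 4 + 29 + 13 + 8 = 54.
Total exposure: 2 + 7 + 5 + 5 = 19 months.
After the first batch: Gamma(5 + 54, 9 + 19) = Gamma(59, 28).
Total count 73 over total exposure 18.5 months.
After the second batch: Gamma(59 + 73, 28 + 18.5) = Gamma(132, 93/2).
Predictive mean over a 2-month window = T·E[λ|data] = 2·132/(93/2) = 176/31.

176/31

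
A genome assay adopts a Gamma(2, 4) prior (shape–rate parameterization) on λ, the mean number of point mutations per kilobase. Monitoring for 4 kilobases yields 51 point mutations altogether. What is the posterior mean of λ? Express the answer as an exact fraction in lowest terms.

53/8

Total count 51 over total exposure 4 kilobases.
By Gamma–Poisson conjugacy, the posterior is Gamma(α + Σx, β + Σt) = Gamma(2 + 51, 4 + 4) = Gamma(53, 8).
Posterior mean = α'/β' = 53/8.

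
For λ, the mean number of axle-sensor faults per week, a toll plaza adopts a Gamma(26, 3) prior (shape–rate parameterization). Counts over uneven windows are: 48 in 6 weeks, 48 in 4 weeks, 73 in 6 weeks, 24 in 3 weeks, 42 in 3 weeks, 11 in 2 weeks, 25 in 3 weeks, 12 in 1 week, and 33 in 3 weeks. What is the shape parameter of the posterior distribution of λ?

Total count: 48 + 48 + 73 + 24 + 42 + 11 + 25 + 12 + 33 = 316.
Total exposure: 6 + 4 + 6 + 3 + 3 + 2 + 3 + 1 + 3 = 31 weeks.
Conjugate update: add total count to the shape and total exposure to the rate, giving Gamma(342, 34).

342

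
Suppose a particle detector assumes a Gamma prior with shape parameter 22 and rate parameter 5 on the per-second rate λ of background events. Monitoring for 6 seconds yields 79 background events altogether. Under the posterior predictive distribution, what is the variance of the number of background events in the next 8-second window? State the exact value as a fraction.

15352/121

Total count 79 over total exposure 6 seconds.
By Gamma–Poisson conjugacy, the posterior is Gamma(α + Σx, β + Σt) = Gamma(22 + 79, 5 + 6) = Gamma(101, 11).
The posterior predictive for a window of length T is Negative Binomial with variance T·α'·(β'+T)/β'² = 8·101·19/121 = 15352/121.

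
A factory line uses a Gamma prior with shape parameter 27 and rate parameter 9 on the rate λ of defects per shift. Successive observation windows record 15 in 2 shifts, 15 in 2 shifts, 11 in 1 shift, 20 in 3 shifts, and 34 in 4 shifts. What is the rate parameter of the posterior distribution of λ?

21

Total count: 15 + 15 + 11 + 20 + 34 = 95.
Total exposure: 2 + 2 + 1 + 3 + 4 = 12 shifts.
Gamma(α, β) with Poisson data over total exposure Σt gives posterior Gamma(α+Σx, β+Σt) = Gamma(122, 21).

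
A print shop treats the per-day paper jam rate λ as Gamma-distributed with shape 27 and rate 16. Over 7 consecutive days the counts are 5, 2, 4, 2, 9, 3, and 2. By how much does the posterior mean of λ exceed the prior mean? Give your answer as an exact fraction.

Total count: 5 + 2 + 4 + 2 + 9 + 3 + 2 = 27.
Total exposure: 7 days.
By Gamma–Poisson conjugacy, the posterior is Gamma(α + Σx, β + Σt) = Gamma(27 + 27, 16 + 7) = Gamma(54, 23).
Posterior mean = 54/23 = 54/23; prior mean = 27/16 = 27/16. Difference = 54/23 − 27/16 = 243/368.

243/368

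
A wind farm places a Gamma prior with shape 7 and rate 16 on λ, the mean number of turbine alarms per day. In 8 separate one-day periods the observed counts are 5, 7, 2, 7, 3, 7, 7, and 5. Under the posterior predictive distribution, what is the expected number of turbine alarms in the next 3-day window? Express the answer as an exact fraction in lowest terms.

25/4

Total count: 5 + 7 + 2 + 7 + 3 + 7 + 7 + 5 = 43.
Total exposure: 8 days.
Gamma(α, β) with Poisson data over total exposure Σt gives posterior Gamma(α+Σx, β+Σt) = Gamma(50, 24).
Predictive mean over a 3-day window = T·E[λ|data] = 3·50/24 = 25/4.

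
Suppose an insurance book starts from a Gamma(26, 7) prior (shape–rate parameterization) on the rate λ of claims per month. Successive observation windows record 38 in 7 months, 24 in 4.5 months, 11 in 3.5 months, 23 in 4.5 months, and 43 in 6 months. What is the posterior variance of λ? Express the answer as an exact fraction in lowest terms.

Total count: 38 + 24 + 11 + 23 + 43 = 139.
Total exposure: 7 + 4.5 + 3.5 + 4.5 + 6 = 25.5 months.
Conjugate update: add total count to the shape and total exposure to the rate, giving Gamma(165, 65/2).
Posterior variance = α'/β'² = 165/(4225/4) = 132/845.

132/845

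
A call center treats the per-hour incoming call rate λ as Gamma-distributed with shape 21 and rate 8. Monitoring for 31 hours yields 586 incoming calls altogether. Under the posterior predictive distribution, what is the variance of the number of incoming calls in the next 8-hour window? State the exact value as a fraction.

228232/1521

Total count 586 over total exposure 31 hours.
The Gamma prior is conjugate for the Poisson rate, so λ | data ~ Gamma(21+586, 8+31) = Gamma(607, 39).
The posterior predictive for a window of length T is Negative Binomial with variance T·α'·(β'+T)/β'² = 8·607·47/1521 = 228232/1521.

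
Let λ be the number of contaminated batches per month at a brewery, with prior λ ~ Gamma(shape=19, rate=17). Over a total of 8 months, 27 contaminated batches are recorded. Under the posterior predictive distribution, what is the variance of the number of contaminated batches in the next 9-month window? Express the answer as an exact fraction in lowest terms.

14076/625

Total count 27 over total exposure 8 months.
Conjugate update: add total count to the shape and total exposure to the rate, giving Gamma(46, 25).
The posterior predictive for a window of length T is Negative Binomial with variance T·α'·(β'+T)/β'² = 9·46·34/625 = 14076/625.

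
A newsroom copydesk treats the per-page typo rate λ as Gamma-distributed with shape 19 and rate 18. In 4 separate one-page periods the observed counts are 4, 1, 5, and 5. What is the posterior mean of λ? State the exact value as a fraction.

Total count: 4 + 1 + 5 + 5 = 15.
Total exposure: 4 pages.
Gamma(α, β) with Poisson data over total exposure Σt gives posterior Gamma(α+Σx, β+Σt) = Gamma(34, 22).
Posterior mean = α'/β' = 34/22 = 17/11.

17/11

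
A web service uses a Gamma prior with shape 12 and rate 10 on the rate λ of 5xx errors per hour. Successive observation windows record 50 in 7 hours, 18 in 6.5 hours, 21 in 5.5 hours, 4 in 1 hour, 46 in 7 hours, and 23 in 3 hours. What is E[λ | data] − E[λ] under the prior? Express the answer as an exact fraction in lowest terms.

63/20

Total count: 50 + 18 + 21 + 4 + 46 + 23 = 162.
Total exposure: 7 + 6.5 + 5.5 + 1 + 7 + 3 = 30 hours.
Conjugate update: add total count to the shape and total exposure to the rate, giving Gamma(174, 40).
Posterior mean = 174/40 = 87/20; prior mean = 12/10 = 6/5. Difference = 87/20 − 6/5 = 63/20.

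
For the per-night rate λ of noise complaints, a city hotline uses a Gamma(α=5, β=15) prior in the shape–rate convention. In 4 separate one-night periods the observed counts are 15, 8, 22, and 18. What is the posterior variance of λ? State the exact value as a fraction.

Total count: 15 + 8 + 22 + 18 = 63.
Total exposure: 4 nights.
By Gamma–Poisson conjugacy, the posterior is Gamma(α + Σx, β + Σt) = Gamma(5 + 63, 15 + 4) = Gamma(68, 19).
Posterior variance = α'/β'² = 68/361.

68/361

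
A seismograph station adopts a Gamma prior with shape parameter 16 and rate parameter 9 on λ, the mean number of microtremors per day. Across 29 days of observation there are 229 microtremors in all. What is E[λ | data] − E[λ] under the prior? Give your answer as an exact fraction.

1597/342

Total count 229 over total exposure 29 days.
Conjugate update: add total count to the shape and total exposure to the rate, giving Gamma(245, 38).
Posterior mean = 245/38 = 245/38; prior mean = 16/9 = 16/9. Difference = 245/38 − 16/9 = 1597/342.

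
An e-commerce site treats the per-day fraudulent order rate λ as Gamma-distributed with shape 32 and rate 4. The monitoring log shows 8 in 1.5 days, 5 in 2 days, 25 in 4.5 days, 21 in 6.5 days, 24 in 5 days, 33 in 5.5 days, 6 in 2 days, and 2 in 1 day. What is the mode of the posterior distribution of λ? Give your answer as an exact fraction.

Total count: 8 + 5 + 25 + 21 + 24 + 33 + 6 + 2 = 124.
Total exposure: 1.5 + 2 + 4.5 + 6.5 + 5 + 5.5 + 2 + 1 = 28 days.
Gamma(α, β) with Poisson data over total exposure Σt gives posterior Gamma(α+Σx, β+Σt) = Gamma(156, 32).
Posterior mode = (α'−1)/β' = 155/32.

155/32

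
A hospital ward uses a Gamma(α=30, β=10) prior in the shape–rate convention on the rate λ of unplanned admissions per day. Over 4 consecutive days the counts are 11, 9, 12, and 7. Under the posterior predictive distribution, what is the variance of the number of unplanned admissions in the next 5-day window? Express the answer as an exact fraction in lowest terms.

Total count: 11 + 9 + 12 + 7 = 39.
Total exposure: 4 days.
Posterior: α' = 30 + 39 = 69, β' = 10 + 4 = 14.
The posterior predictive for a window of length T is Negative Binomial with variance T·α'·(β'+T)/β'² = 5·69·19/196 = 6555/196.

6555/196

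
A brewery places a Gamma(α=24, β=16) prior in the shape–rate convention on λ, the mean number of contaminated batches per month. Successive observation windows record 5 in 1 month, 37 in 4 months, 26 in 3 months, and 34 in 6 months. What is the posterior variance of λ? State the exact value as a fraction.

Total count: 5 + 37 + 26 + 34 = 102.
Total exposure: 1 + 4 + 3 + 6 = 14 months.
The Gamma prior is conjugate for the Poisson rate, so λ | data ~ Gamma(24+102, 16+14) = Gamma(126, 30).
Posterior variance = α'/β'² = 126/900 = 7/50.

7/50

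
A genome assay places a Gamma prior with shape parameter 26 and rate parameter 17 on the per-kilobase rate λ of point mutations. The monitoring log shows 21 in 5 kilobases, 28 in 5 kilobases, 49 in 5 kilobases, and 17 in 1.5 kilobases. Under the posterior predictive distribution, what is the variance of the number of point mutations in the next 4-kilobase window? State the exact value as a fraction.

84600/4489

Total count: 21 + 28 + 49 + 17 = 115.
Total exposure: 5 + 5 + 5 + 1.5 = 16.5 kilobases.
Conjugate update: add total count to the shape and total exposure to the rate, giving Gamma(141, 67/2).
The posterior predictive for a window of length T is Negative Binomial with variance T·α'·(β'+T)/β'² = 4·141·(75/2)/(4489/4) = 84600/4489.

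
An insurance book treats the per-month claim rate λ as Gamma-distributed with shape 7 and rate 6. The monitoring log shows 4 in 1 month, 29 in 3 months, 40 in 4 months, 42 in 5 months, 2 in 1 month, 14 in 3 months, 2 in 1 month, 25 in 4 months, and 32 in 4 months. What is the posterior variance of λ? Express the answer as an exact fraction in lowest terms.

Total count: 4 + 29 + 40 + 42 + 2 + 14 + 2 + 25 + 32 = 190.
Total exposure: 1 + 3 + 4 + 5 + 1 + 3 + 1 + 4 + 4 = 26 months.
The Gamma prior is conjugate for the Poisson rate, so λ | data ~ Gamma(7+190, 6+26) = Gamma(197, 32).
Posterior variance = α'/β'² = 197/1024.

197/1024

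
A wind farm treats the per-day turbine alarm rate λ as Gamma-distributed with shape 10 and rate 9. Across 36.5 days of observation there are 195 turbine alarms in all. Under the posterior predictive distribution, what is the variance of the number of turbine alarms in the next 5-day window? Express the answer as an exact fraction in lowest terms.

Total count 195 over total exposure 36.5 days.
Posterior: α' = 10 + 195 = 205, β' = 9 + 36.5 = 91/2.
The posterior predictive for a window of length T is Negative Binomial with variance T·α'·(β'+T)/β'² = 5·205·(101/2)/(8281/4) = 207050/8281.

207050/8281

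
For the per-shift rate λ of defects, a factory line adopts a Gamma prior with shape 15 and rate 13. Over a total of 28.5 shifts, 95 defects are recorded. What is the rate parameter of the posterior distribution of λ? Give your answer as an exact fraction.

Total count 95 over total exposure 28.5 shifts.
Posterior: α' = 15 + 95 = 110, β' = 13 + 28.5 = 83/2.

83/2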